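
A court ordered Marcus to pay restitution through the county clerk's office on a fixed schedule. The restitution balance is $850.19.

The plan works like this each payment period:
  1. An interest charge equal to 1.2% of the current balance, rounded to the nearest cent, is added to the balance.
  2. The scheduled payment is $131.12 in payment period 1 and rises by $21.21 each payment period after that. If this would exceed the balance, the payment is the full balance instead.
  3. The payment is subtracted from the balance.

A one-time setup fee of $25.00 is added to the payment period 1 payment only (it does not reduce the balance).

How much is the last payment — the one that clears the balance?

Payment period 1: opening $850.19; interest $10.20 → $860.39; payment $131.12 (+ $25.00 fee); balance $729.27
Payment period 2: opening $729.27; interest $8.75 → $738.02; payment $152.33; balance $585.69
Payment period 3: opening $585.69; interest $7.03 → $592.72; payment $173.54; balance $419.18
Payment period 4: opening $419.18; interest $5.03 → $424.21; payment $194.75; balance $229.46
Payment period 5: opening $229.46; interest $2.75 → $232.21; payment $215.96; balance $16.25
Payment period 6: opening $16.25; interest $0.20 → $16.45; payment $16.45; balance $0.00

$16.45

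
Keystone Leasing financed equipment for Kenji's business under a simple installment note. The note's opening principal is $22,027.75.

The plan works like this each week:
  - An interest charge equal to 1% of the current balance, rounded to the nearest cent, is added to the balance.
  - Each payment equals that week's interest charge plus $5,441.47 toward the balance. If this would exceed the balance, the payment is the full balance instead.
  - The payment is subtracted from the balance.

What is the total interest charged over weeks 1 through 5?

$557.24

Week 1: $22,027.75 +$220.28 interest = $22,248.03; pay $5,661.75 → $16,586.28
Week 2: $16,586.28 +$165.86 interest = $16,752.14; pay $5,607.33 → $11,144.81
Week 3: $11,144.81 +$111.45 interest = $11,256.26; pay $5,552.92 → $5,703.34
Week 4: $5,703.34 +$57.03 interest = $5,760.37; pay $5,498.50 → $261.87
Week 5: $261.87 +$2.62 interest = $264.49; pay $264.49 → $0.00
Total interest: $220.28 + $165.86 + $111.45 + $57.03 + $2.62 = $557.24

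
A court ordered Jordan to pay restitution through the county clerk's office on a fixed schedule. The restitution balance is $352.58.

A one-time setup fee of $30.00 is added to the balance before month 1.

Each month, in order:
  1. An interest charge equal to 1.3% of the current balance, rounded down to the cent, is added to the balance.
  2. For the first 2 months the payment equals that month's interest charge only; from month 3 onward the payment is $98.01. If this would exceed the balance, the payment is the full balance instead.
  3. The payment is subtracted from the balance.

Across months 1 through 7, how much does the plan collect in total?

$405.11

Month 1: opening $382.58; interest $4.97 → $387.55; payment $4.97; balance $382.58
Month 2: opening $382.58; interest $4.97 → $387.55; payment $4.97; balance $382.58
Month 3: opening $382.58; interest $4.97 → $387.55; payment $98.01; balance $289.54
Month 4: opening $289.54; interest $3.76 → $293.30; payment $98.01; balance $195.29
Month 5: opening $195.29; interest $2.53 → $197.82; payment $98.01; balance $99.81
Month 6: opening $99.81; interest $1.29 → $101.10; payment $98.01; balance $3.09
Month 7: opening $3.09; interest $0.04 → $3.13; payment $3.13; balance $0.00
Total paid: $405.11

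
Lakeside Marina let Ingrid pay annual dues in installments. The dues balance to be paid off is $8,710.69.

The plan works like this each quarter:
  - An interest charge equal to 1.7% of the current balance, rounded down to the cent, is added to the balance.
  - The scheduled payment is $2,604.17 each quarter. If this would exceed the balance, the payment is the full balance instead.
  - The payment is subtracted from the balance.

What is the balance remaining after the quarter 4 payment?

$0.00

# | Opening | Interest | Payment | End bal
1 | $8,710.69 | $148.08 | $2,604.17 | $6,254.60
2 | $6,254.60 | $106.32 | $2,604.17 | $3,756.75
3 | $3,756.75 | $63.86 | $2,604.17 | $1,216.44
4 | $1,216.44 | $20.67 | $1,237.11 | $0.00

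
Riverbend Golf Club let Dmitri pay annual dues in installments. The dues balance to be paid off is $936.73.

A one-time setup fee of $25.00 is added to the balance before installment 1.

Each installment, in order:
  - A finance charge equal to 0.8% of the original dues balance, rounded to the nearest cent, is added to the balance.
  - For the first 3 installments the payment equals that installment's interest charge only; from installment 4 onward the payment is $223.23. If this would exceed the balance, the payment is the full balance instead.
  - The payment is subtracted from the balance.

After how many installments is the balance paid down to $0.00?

8

# | Opening | Interest | Payment | End bal
1 | $961.73 | $7.49 | $7.49 | $961.73
2 | $961.73 | $7.49 | $7.49 | $961.73
3 | $961.73 | $7.49 | $7.49 | $961.73
4 | $961.73 | $7.49 | $223.23 | $745.99
5 | $745.99 | $7.49 | $223.23 | $530.25
6 | $530.25 | $7.49 | $223.23 | $314.51
7 | $314.51 | $7.49 | $223.23 | $98.77
8 | $98.77 | $7.49 | $106.26 | $0.00
Balance reaches $0.00 in installment 8.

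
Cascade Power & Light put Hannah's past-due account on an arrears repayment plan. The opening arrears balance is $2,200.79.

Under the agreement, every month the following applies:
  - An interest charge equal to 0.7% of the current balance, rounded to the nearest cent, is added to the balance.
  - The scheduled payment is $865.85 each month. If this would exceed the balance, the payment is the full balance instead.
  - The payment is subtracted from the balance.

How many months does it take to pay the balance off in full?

3

Month 1: opening $2,200.79; interest $15.41 → $2,216.20; payment $865.85; balance $1,350.35
Month 2: opening $1,350.35; interest $9.45 → $1,359.80; payment $865.85; balance $493.95
Month 3: opening $493.95; interest $3.46 → $497.41; payment $497.41; balance $0.00
Balance reaches $0.00 in month 3.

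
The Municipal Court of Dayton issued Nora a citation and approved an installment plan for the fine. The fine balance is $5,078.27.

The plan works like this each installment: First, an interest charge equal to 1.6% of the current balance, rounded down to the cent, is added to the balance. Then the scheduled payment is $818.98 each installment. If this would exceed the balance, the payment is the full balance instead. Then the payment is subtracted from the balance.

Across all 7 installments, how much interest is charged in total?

$314.14

# | Opening | Interest | Payment | End bal
1 | $5,078.27 | $81.25 | $818.98 | $4,340.54
2 | $4,340.54 | $69.44 | $818.98 | $3,591.00
3 | $3,591.00 | $57.45 | $818.98 | $2,829.47
4 | $2,829.47 | $45.27 | $818.98 | $2,055.76
5 | $2,055.76 | $32.89 | $818.98 | $1,269.67
6 | $1,269.67 | $20.31 | $818.98 | $471.00
7 | $471.00 | $7.53 | $478.53 | $0.00
Total interest: $81.25 + $69.44 + $57.45 + $45.27 + $32.89 + $20.31 + $7.53 = $314.14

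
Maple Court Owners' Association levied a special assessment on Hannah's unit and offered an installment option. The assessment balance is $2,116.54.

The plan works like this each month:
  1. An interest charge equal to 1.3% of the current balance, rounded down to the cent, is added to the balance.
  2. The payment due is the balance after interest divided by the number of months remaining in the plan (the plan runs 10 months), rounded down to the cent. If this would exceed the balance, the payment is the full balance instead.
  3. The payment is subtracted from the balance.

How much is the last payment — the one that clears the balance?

Month 1: opening $2,116.54; interest $27.51 → $2,144.05; payment $214.40; balance $1,929.65
Month 2: opening $1,929.65; interest $25.08 → $1,954.73; payment $217.19; balance $1,737.54
Month 3: opening $1,737.54; interest $22.58 → $1,760.12; payment $220.01; balance $1,540.11
Month 4: opening $1,540.11; interest $20.02 → $1,560.13; payment $222.87; balance $1,337.26
Month 5: opening $1,337.26; interest $17.38 → $1,354.64; payment $225.77; balance $1,128.87
Month 6: opening $1,128.87; interest $14.67 → $1,143.54; payment $228.70; balance $914.84
Month 7: opening $914.84; interest $11.89 → $926.73; payment $231.68; balance $695.05
Month 8: opening $695.05; interest $9.03 → $704.08; payment $234.69; balance $469.39
Month 9: opening $469.39; interest $6.10 → $475.49; payment $237.74; balance $237.75
Month 10: opening $237.75; interest $3.09 → $240.84; payment $240.84; balance $0.00

$240.84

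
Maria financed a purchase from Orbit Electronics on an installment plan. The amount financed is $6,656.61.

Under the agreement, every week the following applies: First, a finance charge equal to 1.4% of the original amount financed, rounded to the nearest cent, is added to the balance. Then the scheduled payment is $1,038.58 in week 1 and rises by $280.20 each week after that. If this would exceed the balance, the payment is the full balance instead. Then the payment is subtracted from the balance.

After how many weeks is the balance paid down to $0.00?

Week 1: opening $6,656.61; interest $93.19 → $6,749.80; payment $1,038.58; balance $5,711.22
Week 2: opening $5,711.22; interest $93.19 → $5,804.41; payment $1,318.78; balance $4,485.63
Week 3: opening $4,485.63; interest $93.19 → $4,578.82; payment $1,598.98; balance $2,979.84
Week 4: opening $2,979.84; interest $93.19 → $3,073.03; payment $1,879.18; balance $1,193.85
Week 5: opening $1,193.85; interest $93.19 → $1,287.04; payment $1,287.04; balance $0.00
Balance reaches $0.00 in week 5.

5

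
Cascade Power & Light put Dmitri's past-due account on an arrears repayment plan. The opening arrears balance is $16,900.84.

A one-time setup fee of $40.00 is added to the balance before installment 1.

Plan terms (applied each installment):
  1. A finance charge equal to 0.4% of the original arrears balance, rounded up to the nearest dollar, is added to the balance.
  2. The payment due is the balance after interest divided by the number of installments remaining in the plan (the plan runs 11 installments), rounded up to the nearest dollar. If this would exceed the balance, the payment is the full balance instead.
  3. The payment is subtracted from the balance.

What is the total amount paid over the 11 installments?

# | Opening | Interest | Payment | End bal
1 | $16,940.84 | $68.00 | $1,547.00 | $15,461.84
2 | $15,461.84 | $68.00 | $1,553.00 | $13,976.84
3 | $13,976.84 | $68.00 | $1,561.00 | $12,483.84
4 | $12,483.84 | $68.00 | $1,569.00 | $10,982.84
5 | $10,982.84 | $68.00 | $1,579.00 | $9,471.84
6 | $9,471.84 | $68.00 | $1,590.00 | $7,949.84
7 | $7,949.84 | $68.00 | $1,604.00 | $6,413.84
8 | $6,413.84 | $68.00 | $1,621.00 | $4,860.84
9 | $4,860.84 | $68.00 | $1,643.00 | $3,285.84
10 | $3,285.84 | $68.00 | $1,677.00 | $1,676.84
11 | $1,676.84 | $68.00 | $1,744.84 | $0.00
Total paid: $17,688.84

$17,688.84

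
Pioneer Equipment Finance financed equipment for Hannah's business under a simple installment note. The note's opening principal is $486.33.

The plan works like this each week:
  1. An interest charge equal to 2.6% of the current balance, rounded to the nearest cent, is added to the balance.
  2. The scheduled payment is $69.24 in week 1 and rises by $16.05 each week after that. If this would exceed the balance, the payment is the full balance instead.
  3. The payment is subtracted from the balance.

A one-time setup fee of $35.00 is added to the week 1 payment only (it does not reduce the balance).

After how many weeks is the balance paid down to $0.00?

6

Week 1: $486.33 +$12.64 interest = $498.97; pay $69.24 (+ $35.00 fee) → $429.73
Week 2: $429.73 +$11.17 interest = $440.90; pay $85.29 → $355.61
Week 3: $355.61 +$9.25 interest = $364.86; pay $101.34 → $263.52
Week 4: $263.52 +$6.85 interest = $270.37; pay $117.39 → $152.98
Week 5: $152.98 +$3.98 interest = $156.96; pay $133.44 → $23.52
Week 6: $23.52 +$0.61 interest = $24.13; pay $24.13 → $0.00
Balance reaches $0.00 in week 6.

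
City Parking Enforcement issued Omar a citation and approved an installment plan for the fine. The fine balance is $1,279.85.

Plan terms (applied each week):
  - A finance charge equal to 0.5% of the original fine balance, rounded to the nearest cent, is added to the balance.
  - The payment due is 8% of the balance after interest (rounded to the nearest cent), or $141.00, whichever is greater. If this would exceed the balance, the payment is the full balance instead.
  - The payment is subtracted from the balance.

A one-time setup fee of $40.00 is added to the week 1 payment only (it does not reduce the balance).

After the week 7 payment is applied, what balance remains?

$337.65

Week 1: opening $1,279.85; interest $6.40 → $1,286.25; payment $141.00 (+ $40.00 fee); balance $1,145.25
Week 2: opening $1,145.25; interest $6.40 → $1,151.65; payment $141.00; balance $1,010.65
Week 3: opening $1,010.65; interest $6.40 → $1,017.05; payment $141.00; balance $876.05
Week 4: opening $876.05; interest $6.40 → $882.45; payment $141.00; balance $741.45
Week 5: opening $741.45; interest $6.40 → $747.85; payment $141.00; balance $606.85
Week 6: opening $606.85; interest $6.40 → $613.25; payment $141.00; balance $472.25
Week 7: opening $472.25; interest $6.40 → $478.65; payment $141.00; balance $337.65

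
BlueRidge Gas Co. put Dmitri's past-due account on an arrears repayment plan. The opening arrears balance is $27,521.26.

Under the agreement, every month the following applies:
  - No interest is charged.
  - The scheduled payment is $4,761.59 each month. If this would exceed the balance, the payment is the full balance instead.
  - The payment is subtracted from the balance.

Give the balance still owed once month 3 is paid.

Month 1: $27,521.26 − $4,761.59 → $22,759.67
Month 2: $22,759.67 − $4,761.59 → $17,998.08
Month 3: $17,998.08 − $4,761.59 → $13,236.49

$13,236.49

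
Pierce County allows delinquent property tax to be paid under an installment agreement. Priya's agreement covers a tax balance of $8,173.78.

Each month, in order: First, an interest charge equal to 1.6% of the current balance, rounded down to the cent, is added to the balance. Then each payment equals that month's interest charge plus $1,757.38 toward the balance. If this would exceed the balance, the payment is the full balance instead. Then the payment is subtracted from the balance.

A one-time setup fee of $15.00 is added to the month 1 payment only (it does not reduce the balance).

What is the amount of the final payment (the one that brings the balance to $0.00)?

$1,162.56

Month 1: $8,173.78 +$130.78 interest = $8,304.56; pay $1,888.16 (+ $15.00 fee) → $6,416.40
Month 2: $6,416.40 +$102.66 interest = $6,519.06; pay $1,860.04 → $4,659.02
Month 3: $4,659.02 +$74.54 interest = $4,733.56; pay $1,831.92 → $2,901.64
Month 4: $2,901.64 +$46.42 interest = $2,948.06; pay $1,803.80 → $1,144.26
Month 5: $1,144.26 +$18.30 interest = $1,162.56; pay $1,162.56 → $0.00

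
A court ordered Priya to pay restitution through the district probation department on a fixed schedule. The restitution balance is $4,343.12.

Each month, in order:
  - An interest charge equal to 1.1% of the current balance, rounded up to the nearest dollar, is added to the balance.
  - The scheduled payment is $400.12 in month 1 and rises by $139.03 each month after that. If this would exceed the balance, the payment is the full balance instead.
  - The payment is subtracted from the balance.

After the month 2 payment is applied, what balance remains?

$3,495.85

Month 1: $4,343.12 +$48.00 interest = $4,391.12; pay $400.12 → $3,991.00
Month 2: $3,991.00 +$44.00 interest = $4,035.00; pay $539.15 → $3,495.85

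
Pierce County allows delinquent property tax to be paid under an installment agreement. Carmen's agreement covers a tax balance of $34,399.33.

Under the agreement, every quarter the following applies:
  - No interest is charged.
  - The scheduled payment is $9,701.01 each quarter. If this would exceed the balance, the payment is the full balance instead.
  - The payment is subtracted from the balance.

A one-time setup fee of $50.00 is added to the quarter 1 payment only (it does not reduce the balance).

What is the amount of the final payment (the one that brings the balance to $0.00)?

Quarter 1: opening $34,399.33; payment $9,701.01 (+ $50.00 fee); balance $24,698.32
Quarter 2: opening $24,698.32; payment $9,701.01; balance $14,997.31
Quarter 3: opening $14,997.31; payment $9,701.01; balance $5,296.30
Quarter 4: opening $5,296.30; payment $5,296.30; balance $0.00

$5,296.30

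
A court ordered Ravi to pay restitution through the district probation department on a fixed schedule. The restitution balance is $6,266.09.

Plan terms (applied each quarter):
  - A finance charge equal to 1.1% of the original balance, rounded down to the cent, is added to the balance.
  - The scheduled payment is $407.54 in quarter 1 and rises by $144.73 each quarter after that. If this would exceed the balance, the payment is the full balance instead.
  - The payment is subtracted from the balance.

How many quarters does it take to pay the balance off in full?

8

Quarter 1: opening $6,266.09; interest $68.92 → $6,335.01; payment $407.54; balance $5,927.47
Quarter 2: opening $5,927.47; interest $68.92 → $5,996.39; payment $552.27; balance $5,444.12
Quarter 3: opening $5,444.12; interest $68.92 → $5,513.04; payment $697.00; balance $4,816.04
Quarter 4: opening $4,816.04; interest $68.92 → $4,884.96; payment $841.73; balance $4,043.23
Quarter 5: opening $4,043.23; interest $68.92 → $4,112.15; payment $986.46; balance $3,125.69
Quarter 6: opening $3,125.69; interest $68.92 → $3,194.61; payment $1,131.19; balance $2,063.42
Quarter 7: opening $2,063.42; interest $68.92 → $2,132.34; payment $1,275.92; balance $856.42
Quarter 8: opening $856.42; interest $68.92 → $925.34; payment $925.34; balance $0.00
Balance reaches $0.00 in quarter 8.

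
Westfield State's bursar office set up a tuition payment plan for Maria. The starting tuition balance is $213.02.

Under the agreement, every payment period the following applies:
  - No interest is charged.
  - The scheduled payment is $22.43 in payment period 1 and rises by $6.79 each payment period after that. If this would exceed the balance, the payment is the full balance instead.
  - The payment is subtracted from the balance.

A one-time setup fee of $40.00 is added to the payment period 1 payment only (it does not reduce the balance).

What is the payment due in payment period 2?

$29.22

Payment period 1: $213.02 − $22.43 (+ $40.00 fee) → $190.59
Payment period 2: $190.59 − $29.22 → $161.37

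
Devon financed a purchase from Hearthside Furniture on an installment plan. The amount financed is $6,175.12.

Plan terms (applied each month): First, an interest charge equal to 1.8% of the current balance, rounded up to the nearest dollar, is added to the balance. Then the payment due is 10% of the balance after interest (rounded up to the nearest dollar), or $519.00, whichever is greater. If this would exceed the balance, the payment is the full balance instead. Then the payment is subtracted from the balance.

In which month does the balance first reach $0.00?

# | Opening | Interest | Payment | End bal
1 | $6,175.12 | $112.00 | $629.00 | $5,658.12
2 | $5,658.12 | $102.00 | $577.00 | $5,183.12
3 | $5,183.12 | $94.00 | $528.00 | $4,749.12
4 | $4,749.12 | $86.00 | $519.00 | $4,316.12
5 | $4,316.12 | $78.00 | $519.00 | $3,875.12
6 | $3,875.12 | $70.00 | $519.00 | $3,426.12
7 | $3,426.12 | $62.00 | $519.00 | $2,969.12
8 | $2,969.12 | $54.00 | $519.00 | $2,504.12
9 | $2,504.12 | $46.00 | $519.00 | $2,031.12
10 | $2,031.12 | $37.00 | $519.00 | $1,549.12
11 | $1,549.12 | $28.00 | $519.00 | $1,058.12
12 | $1,058.12 | $20.00 | $519.00 | $559.12
13 | $559.12 | $11.00 | $519.00 | $51.12
14 | $51.12 | $1.00 | $52.12 | $0.00
Balance reaches $0.00 in month 14.

14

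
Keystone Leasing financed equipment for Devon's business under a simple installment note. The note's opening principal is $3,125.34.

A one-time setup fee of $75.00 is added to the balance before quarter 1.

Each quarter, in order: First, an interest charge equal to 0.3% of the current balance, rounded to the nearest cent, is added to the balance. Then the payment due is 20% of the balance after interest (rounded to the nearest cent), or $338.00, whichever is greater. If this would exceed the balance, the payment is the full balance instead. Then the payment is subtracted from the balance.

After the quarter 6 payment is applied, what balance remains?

# | Opening | Interest | Payment | End bal
1 | $3,200.34 | $9.60 | $641.99 | $2,567.95
2 | $2,567.95 | $7.70 | $515.13 | $2,060.52
3 | $2,060.52 | $6.18 | $413.34 | $1,653.36
4 | $1,653.36 | $4.96 | $338.00 | $1,320.32
5 | $1,320.32 | $3.96 | $338.00 | $986.28
6 | $986.28 | $2.96 | $338.00 | $651.24

$651.24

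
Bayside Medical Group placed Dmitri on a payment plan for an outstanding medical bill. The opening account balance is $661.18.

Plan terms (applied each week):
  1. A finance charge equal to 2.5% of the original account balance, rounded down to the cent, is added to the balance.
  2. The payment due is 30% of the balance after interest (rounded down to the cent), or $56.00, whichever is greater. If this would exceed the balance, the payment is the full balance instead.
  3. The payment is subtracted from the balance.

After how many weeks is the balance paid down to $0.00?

Week 1: opening $661.18; interest $16.52 → $677.70; payment $203.31; balance $474.39
Week 2: opening $474.39; interest $16.52 → $490.91; payment $147.27; balance $343.64
Week 3: opening $343.64; interest $16.52 → $360.16; payment $108.04; balance $252.12
Week 4: opening $252.12; interest $16.52 → $268.64; payment $80.59; balance $188.05
Week 5: opening $188.05; interest $16.52 → $204.57; payment $61.37; balance $143.20
Week 6: opening $143.20; interest $16.52 → $159.72; payment $56.00; balance $103.72
Week 7: opening $103.72; interest $16.52 → $120.24; payment $56.00; balance $64.24
Week 8: opening $64.24; interest $16.52 → $80.76; payment $56.00; balance $24.76
Week 9: opening $24.76; interest $16.52 → $41.28; payment $41.28; balance $0.00
Balance reaches $0.00 in week 9.

9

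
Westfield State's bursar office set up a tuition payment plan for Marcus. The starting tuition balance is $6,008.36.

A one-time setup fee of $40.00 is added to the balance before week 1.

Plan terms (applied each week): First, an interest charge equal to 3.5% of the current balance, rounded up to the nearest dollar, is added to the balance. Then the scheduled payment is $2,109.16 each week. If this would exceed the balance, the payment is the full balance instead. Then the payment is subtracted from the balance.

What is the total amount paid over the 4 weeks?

Week 1: $6,048.36 +$212.00 interest = $6,260.36; pay $2,109.16 → $4,151.20
Week 2: $4,151.20 +$146.00 interest = $4,297.20; pay $2,109.16 → $2,188.04
Week 3: $2,188.04 +$77.00 interest = $2,265.04; pay $2,109.16 → $155.88
Week 4: $155.88 +$6.00 interest = $161.88; pay $161.88 → $0.00
Total paid: $6,489.36

$6,489.36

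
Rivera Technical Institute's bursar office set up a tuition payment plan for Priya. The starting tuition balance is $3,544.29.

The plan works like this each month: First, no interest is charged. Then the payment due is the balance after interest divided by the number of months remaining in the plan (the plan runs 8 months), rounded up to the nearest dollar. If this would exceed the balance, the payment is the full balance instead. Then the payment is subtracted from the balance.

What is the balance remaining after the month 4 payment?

# | Opening | Payment | End bal
1 | $3,544.29 | $444.00 | $3,100.29
2 | $3,100.29 | $443.00 | $2,657.29
3 | $2,657.29 | $443.00 | $2,214.29
4 | $2,214.29 | $443.00 | $1,771.29

$1,771.29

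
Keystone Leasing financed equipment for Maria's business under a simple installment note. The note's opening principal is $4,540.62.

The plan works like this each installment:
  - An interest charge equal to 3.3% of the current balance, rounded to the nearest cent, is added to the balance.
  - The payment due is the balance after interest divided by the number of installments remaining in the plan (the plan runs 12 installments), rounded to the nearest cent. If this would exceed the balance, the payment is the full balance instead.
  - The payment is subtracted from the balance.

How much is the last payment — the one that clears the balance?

Installment 1: $4,540.62 +$149.84 interest = $4,690.46; pay $390.87 → $4,299.59
Installment 2: $4,299.59 +$141.89 interest = $4,441.48; pay $403.77 → $4,037.71
Installment 3: $4,037.71 +$133.24 interest = $4,170.95; pay $417.10 → $3,753.85
Installment 4: $3,753.85 +$123.88 interest = $3,877.73; pay $430.86 → $3,446.87
Installment 5: $3,446.87 +$113.75 interest = $3,560.62; pay $445.08 → $3,115.54
Installment 6: $3,115.54 +$102.81 interest = $3,218.35; pay $459.76 → $2,758.59
Installment 7: $2,758.59 +$91.03 interest = $2,849.62; pay $474.94 → $2,374.68
Installment 8: $2,374.68 +$78.36 interest = $2,453.04; pay $490.61 → $1,962.43
Installment 9: $1,962.43 +$64.76 interest = $2,027.19; pay $506.80 → $1,520.39
Installment 10: $1,520.39 +$50.17 interest = $1,570.56; pay $523.52 → $1,047.04
Installment 11: $1,047.04 +$34.55 interest = $1,081.59; pay $540.80 → $540.79
Installment 12: $540.79 +$17.85 interest = $558.64; pay $558.64 → $0.00

$558.64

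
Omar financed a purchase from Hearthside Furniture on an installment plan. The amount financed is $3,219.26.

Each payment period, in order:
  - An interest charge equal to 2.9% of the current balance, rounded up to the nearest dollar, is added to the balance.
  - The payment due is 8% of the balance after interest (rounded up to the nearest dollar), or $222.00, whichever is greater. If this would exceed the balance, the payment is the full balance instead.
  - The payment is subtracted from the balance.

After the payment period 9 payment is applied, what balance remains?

Payment period 1: opening $3,219.26; interest $94.00 → $3,313.26; payment $266.00; balance $3,047.26
Payment period 2: opening $3,047.26; interest $89.00 → $3,136.26; payment $251.00; balance $2,885.26
Payment period 3: opening $2,885.26; interest $84.00 → $2,969.26; payment $238.00; balance $2,731.26
Payment period 4: opening $2,731.26; interest $80.00 → $2,811.26; payment $225.00; balance $2,586.26
Payment period 5: opening $2,586.26; interest $76.00 → $2,662.26; payment $222.00; balance $2,440.26
Payment period 6: opening $2,440.26; interest $71.00 → $2,511.26; payment $222.00; balance $2,289.26
Payment period 7: opening $2,289.26; interest $67.00 → $2,356.26; payment $222.00; balance $2,134.26
Payment period 8: opening $2,134.26; interest $62.00 → $2,196.26; payment $222.00; balance $1,974.26
Payment period 9: opening $1,974.26; interest $58.00 → $2,032.26; payment $222.00; balance $1,810.26

$1,810.26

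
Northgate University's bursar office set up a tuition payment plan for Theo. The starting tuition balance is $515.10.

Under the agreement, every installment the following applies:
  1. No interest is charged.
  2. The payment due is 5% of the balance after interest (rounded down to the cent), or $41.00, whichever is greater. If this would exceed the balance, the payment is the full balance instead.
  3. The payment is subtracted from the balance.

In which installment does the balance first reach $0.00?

13

Installment 1: $515.10 − $41.00 → $474.10
Installment 2: $474.10 − $41.00 → $433.10
Installment 3: $433.10 − $41.00 → $392.10
Installment 4: $392.10 − $41.00 → $351.10
Installment 5: $351.10 − $41.00 → $310.10
Installment 6: $310.10 − $41.00 → $269.10
Installment 7: $269.10 − $41.00 → $228.10
Installment 8: $228.10 − $41.00 → $187.10
Installment 9: $187.10 − $41.00 → $146.10
Installment 10: $146.10 − $41.00 → $105.10
Installment 11: $105.10 − $41.00 → $64.10
Installment 12: $64.10 − $41.00 → $23.10
Installment 13: $23.10 − $23.10 → $0.00
Balance reaches $0.00 in installment 13.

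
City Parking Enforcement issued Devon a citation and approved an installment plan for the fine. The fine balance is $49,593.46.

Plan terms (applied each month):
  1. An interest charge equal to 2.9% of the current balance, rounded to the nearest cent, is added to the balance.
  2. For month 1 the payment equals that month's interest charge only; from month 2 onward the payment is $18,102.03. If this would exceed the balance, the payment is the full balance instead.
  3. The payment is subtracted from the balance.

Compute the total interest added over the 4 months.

$4,289.07

Month 1: opening $49,593.46; interest $1,438.21 → $51,031.67; payment $1,438.21; balance $49,593.46
Month 2: opening $49,593.46; interest $1,438.21 → $51,031.67; payment $18,102.03; balance $32,929.64
Month 3: opening $32,929.64; interest $954.96 → $33,884.60; payment $18,102.03; balance $15,782.57
Month 4: opening $15,782.57; interest $457.69 → $16,240.26; payment $16,240.26; balance $0.00
Total interest: $1,438.21 + $1,438.21 + $954.96 + $457.69 = $4,289.07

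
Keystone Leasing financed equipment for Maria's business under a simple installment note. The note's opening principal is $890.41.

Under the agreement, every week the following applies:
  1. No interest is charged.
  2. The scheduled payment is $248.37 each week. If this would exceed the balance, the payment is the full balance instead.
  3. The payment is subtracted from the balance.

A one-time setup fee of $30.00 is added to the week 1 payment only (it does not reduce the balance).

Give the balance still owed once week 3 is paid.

$145.30

Week 1: $890.41 − $248.37 (+ $30.00 fee) → $642.04
Week 2: $642.04 − $248.37 → $393.67
Week 3: $393.67 − $248.37 → $145.30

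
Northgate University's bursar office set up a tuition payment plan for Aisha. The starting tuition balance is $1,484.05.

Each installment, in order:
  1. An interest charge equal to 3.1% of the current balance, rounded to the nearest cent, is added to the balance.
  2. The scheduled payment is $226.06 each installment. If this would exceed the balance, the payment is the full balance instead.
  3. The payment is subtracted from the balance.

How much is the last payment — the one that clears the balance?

$103.32

# | Opening | Interest | Payment | End bal
1 | $1,484.05 | $46.01 | $226.06 | $1,304.00
2 | $1,304.00 | $40.42 | $226.06 | $1,118.36
3 | $1,118.36 | $34.67 | $226.06 | $926.97
4 | $926.97 | $28.74 | $226.06 | $729.65
5 | $729.65 | $22.62 | $226.06 | $526.21
6 | $526.21 | $16.31 | $226.06 | $316.46
7 | $316.46 | $9.81 | $226.06 | $100.21
8 | $100.21 | $3.11 | $103.32 | $0.00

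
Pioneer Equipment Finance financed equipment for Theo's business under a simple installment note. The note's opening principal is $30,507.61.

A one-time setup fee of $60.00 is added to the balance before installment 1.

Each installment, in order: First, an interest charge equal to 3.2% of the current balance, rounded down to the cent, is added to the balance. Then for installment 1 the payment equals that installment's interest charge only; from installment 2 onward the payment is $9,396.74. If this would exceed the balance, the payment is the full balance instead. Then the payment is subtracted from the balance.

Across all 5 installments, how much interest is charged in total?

Installment 1: $30,567.61 +$978.16 interest = $31,545.77; pay $978.16 → $30,567.61
Installment 2: $30,567.61 +$978.16 interest = $31,545.77; pay $9,396.74 → $22,149.03
Installment 3: $22,149.03 +$708.76 interest = $22,857.79; pay $9,396.74 → $13,461.05
Installment 4: $13,461.05 +$430.75 interest = $13,891.80; pay $9,396.74 → $4,495.06
Installment 5: $4,495.06 +$143.84 interest = $4,638.90; pay $4,638.90 → $0.00
Total interest: $978.16 + $978.16 + $708.76 + $430.75 + $143.84 = $3,239.67

$3,239.67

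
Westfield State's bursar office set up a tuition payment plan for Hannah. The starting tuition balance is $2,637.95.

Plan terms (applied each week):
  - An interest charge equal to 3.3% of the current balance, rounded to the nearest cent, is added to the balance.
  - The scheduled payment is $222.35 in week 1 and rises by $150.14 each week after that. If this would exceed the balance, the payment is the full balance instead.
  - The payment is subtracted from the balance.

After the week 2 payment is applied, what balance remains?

# | Opening | Interest | Payment | End bal
1 | $2,637.95 | $87.05 | $222.35 | $2,502.65
2 | $2,502.65 | $82.59 | $372.49 | $2,212.75

$2,212.75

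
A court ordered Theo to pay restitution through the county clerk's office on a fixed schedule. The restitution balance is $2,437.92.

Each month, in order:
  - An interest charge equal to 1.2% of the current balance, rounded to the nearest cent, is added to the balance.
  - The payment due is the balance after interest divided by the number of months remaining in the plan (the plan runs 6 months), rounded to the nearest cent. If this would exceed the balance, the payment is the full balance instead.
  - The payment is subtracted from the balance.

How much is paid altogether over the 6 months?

$2,542.39

# | Opening | Interest | Payment | End bal
1 | $2,437.92 | $29.26 | $411.20 | $2,055.98
2 | $2,055.98 | $24.67 | $416.13 | $1,664.52
3 | $1,664.52 | $19.97 | $421.12 | $1,263.37
4 | $1,263.37 | $15.16 | $426.18 | $852.35
5 | $852.35 | $10.23 | $431.29 | $431.29
6 | $431.29 | $5.18 | $436.47 | $0.00
Total paid: $2,542.39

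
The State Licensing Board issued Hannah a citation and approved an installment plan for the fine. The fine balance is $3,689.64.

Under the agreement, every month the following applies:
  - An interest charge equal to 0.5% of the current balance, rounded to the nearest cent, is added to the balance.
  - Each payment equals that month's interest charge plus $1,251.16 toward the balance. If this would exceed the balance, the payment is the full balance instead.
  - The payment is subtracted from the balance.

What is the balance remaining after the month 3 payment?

$0.00

# | Opening | Interest | Payment | End bal
1 | $3,689.64 | $18.45 | $1,269.61 | $2,438.48
2 | $2,438.48 | $12.19 | $1,263.35 | $1,187.32
3 | $1,187.32 | $5.94 | $1,193.26 | $0.00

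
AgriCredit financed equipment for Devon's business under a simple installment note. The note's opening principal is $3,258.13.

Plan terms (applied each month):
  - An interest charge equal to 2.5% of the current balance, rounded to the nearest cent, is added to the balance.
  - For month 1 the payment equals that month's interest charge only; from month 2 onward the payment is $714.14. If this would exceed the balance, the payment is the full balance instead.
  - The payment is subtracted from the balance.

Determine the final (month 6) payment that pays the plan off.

$646.66

Month 1: opening $3,258.13; interest $81.45 → $3,339.58; payment $81.45; balance $3,258.13
Month 2: opening $3,258.13; interest $81.45 → $3,339.58; payment $714.14; balance $2,625.44
Month 3: opening $2,625.44; interest $65.64 → $2,691.08; payment $714.14; balance $1,976.94
Month 4: opening $1,976.94; interest $49.42 → $2,026.36; payment $714.14; balance $1,312.22
Month 5: opening $1,312.22; interest $32.81 → $1,345.03; payment $714.14; balance $630.89
Month 6: opening $630.89; interest $15.77 → $646.66; payment $646.66; balance $0.00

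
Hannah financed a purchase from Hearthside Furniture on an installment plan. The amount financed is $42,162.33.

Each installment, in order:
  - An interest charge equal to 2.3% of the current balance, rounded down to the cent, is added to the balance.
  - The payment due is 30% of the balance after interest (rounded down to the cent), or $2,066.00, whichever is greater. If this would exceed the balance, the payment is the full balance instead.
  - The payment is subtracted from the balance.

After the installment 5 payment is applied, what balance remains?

Installment 1: $42,162.33 +$969.73 interest = $43,132.06; pay $12,939.61 → $30,192.45
Installment 2: $30,192.45 +$694.42 interest = $30,886.87; pay $9,266.06 → $21,620.81
Installment 3: $21,620.81 +$497.27 interest = $22,118.08; pay $6,635.42 → $15,482.66
Installment 4: $15,482.66 +$356.10 interest = $15,838.76; pay $4,751.62 → $11,087.14
Installment 5: $11,087.14 +$255.00 interest = $11,342.14; pay $3,402.64 → $7,939.50

$7,939.50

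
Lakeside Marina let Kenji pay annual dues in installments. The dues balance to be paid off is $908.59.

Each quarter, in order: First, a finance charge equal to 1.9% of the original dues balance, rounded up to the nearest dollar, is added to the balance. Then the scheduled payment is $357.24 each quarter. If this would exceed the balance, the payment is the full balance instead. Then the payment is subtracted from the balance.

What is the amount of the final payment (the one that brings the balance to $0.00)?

$248.11

Quarter 1: $908.59 +$18.00 interest = $926.59; pay $357.24 → $569.35
Quarter 2: $569.35 +$18.00 interest = $587.35; pay $357.24 → $230.11
Quarter 3: $230.11 +$18.00 interest = $248.11; pay $248.11 → $0.00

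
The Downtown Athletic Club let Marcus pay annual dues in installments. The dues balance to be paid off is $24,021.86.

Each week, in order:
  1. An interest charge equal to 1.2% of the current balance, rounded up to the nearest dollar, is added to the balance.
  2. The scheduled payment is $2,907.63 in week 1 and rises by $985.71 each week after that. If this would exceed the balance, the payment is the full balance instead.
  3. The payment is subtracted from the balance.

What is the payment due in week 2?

Week 1: opening $24,021.86; interest $289.00 → $24,310.86; payment $2,907.63; balance $21,403.23
Week 2: opening $21,403.23; interest $257.00 → $21,660.23; payment $3,893.34; balance $17,766.89

$3,893.34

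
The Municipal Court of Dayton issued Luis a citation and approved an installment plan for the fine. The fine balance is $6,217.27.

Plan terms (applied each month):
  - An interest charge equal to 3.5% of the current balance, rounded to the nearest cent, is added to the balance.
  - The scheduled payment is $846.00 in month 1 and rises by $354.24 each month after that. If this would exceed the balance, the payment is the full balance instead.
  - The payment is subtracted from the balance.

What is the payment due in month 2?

Month 1: opening $6,217.27; interest $217.60 → $6,434.87; payment $846.00; balance $5,588.87
Month 2: opening $5,588.87; interest $195.61 → $5,784.48; payment $1,200.24; balance $4,584.24

$1,200.24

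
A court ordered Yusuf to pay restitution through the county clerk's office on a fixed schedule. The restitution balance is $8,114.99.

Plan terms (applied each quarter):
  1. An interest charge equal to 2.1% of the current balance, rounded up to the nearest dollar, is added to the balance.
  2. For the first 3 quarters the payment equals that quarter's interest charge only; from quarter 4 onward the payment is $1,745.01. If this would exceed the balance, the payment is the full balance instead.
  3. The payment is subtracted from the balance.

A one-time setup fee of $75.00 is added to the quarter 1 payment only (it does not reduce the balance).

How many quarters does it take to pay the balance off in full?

# | Opening | Interest | Payment | Fee | End bal
1 | $8,114.99 | $171.00 | $171.00 | $75.00 | $8,114.99
2 | $8,114.99 | $171.00 | $171.00 | — | $8,114.99
3 | $8,114.99 | $171.00 | $171.00 | — | $8,114.99
4 | $8,114.99 | $171.00 | $1,745.01 | — | $6,540.98
5 | $6,540.98 | $138.00 | $1,745.01 | — | $4,933.97
6 | $4,933.97 | $104.00 | $1,745.01 | — | $3,292.96
7 | $3,292.96 | $70.00 | $1,745.01 | — | $1,617.95
8 | $1,617.95 | $34.00 | $1,651.95 | — | $0.00
Balance reaches $0.00 in quarter 8.

8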